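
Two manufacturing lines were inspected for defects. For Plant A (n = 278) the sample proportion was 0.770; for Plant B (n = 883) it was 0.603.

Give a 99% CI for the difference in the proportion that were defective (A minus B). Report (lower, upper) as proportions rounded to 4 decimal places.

SE₁ = √(p̂₁(1−p̂₁)/n₁) = √(0.7700·0.2300/278) = 0.02524; SE₂ = √(0.6030·0.3970/883) = 0.01647.
Independent samples: SE of the difference = √(SE₁² + SE₂²) = √(0.0006370576 + 0.0002712609) = 0.03014.
z* for 99% confidence is 2.576, so the margin of error is 2.576 × 0.03014 = 0.07764.
Point estimate p̂₁ − p̂₂ = 0.7700 − 0.6030 = 0.1670.
0.1670 ± 0.07764 → (0.0894, 0.2446).

(0.0894, 0.2446)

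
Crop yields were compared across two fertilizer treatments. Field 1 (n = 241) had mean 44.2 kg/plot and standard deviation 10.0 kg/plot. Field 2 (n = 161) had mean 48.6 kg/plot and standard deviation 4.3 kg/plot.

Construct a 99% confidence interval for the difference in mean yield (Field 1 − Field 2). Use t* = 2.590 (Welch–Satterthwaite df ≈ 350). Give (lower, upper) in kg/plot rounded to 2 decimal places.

(-6.29, -2.51)

Per-group SEs: s₁/√n₁ = 10.0/√241 = 0.6442, s₂/√n₂ = 4.3/√161 = 0.3389.
Unpooled SE of the difference: √(0.41499364 + 0.11485321) = 0.7279.
Margin of error = t* · SE = 2.590 × 0.7279 = 1.8853.
x̄₁ − x̄₂ = 44.2 − 48.6 = -4.4000.
CI: -4.4000 ± 1.8853 = (-6.29, -2.51).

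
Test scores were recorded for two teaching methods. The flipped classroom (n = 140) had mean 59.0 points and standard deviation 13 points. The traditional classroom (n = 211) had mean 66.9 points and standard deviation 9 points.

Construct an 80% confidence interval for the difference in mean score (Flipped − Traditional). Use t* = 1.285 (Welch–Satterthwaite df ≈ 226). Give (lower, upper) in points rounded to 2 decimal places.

(-9.52, -6.28)

Standard errors of each mean: 13/√140 = 1.0987 and 9/√211 = 0.6196.
SE(x̄₁ − x̄₂) = √(1.0987² + 0.6196²) = 1.2614 for independent samples with unequal variances.
With t* = 1.285, the margin is 1.285 × 1.2614 = 1.6209.
x̄₁ − x̄₂ = 59.0 − 66.9 = -7.9000; the interval is -7.9000 ± 1.6209 = (-9.52, -6.28).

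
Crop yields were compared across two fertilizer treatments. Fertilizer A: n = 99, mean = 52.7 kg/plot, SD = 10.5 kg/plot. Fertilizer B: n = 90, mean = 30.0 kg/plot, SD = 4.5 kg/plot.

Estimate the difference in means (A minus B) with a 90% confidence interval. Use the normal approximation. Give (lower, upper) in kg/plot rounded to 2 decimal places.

Standard errors of each mean: 10.5/√99 = 1.0553 and 4.5/√90 = 0.4743.
SE(x̄₁ − x̄₂) = √(1.0553² + 0.4743²) = 1.1570 for independent samples with unequal variances.
With z* = 1.645, the margin is 1.645 × 1.1570 = 1.9033.
x̄₁ − x̄₂ = 52.7 − 30.0 = 22.7000; the interval is 22.7000 ± 1.9033 = (20.80, 24.60).

(20.80, 24.60)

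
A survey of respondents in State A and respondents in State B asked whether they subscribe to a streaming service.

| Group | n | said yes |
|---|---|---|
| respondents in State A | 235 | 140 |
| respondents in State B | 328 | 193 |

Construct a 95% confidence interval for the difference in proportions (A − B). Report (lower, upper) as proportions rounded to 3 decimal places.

First, p̂₁ = 140/235 = 0.5957; p̂₂ = 193/328 = 0.5884.
The two standard errors are √(0.5957×0.4043/235) = 0.03201 and √(0.5884×0.4116/328) = 0.02717.
Because the samples are independent, SE_diff = √(0.03201² + 0.02717²) = 0.04199.
Using z* = 1.960 for 95%, ME = 1.960 × 0.04199 = 0.08230.
p̂₁ − p̂₂ = 0.0073; interval 0.0073 ± 0.08230 gives (-0.075, 0.090).

(-0.075, 0.090)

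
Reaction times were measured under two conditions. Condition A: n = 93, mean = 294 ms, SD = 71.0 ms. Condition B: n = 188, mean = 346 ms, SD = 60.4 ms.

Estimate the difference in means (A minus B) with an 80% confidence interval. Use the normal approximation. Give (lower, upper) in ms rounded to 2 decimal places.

(-63.00, -41.00)

Standard errors of each mean: 71.0/√93 = 7.3624 and 60.4/√188 = 4.4051.
SE(x̄₁ − x̄₂) = √(7.3624² + 4.4051²) = 8.5796 for independent samples with unequal variances.
With z* = 1.282, the margin is 1.282 × 8.5796 = 10.9990.
x̄₁ − x̄₂ = 294 − 346 = -52.0000; the interval is -52.0000 ± 10.9990 = (-63.00, -41.00).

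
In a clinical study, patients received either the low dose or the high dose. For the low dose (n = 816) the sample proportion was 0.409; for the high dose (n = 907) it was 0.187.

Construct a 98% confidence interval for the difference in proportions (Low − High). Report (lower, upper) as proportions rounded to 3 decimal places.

(0.172, 0.272)

Each SE is √(p̂(1−p̂)/n): √(0.4090·0.5910/816) = 0.01721 and √(0.1870·0.8130/907) = 0.01295.
SE(p̂₁ − p̂₂) = √(SE₁² + SE₂²) = √(0.0002961841 + 0.0001677025) = 0.02154, since the two samples are independent.
At 98% confidence z* = 2.326; margin = 2.326 × 0.02154 = 0.05010.
The difference is 0.4090 − 0.1870 = 0.2220, so the interval is 0.2220 ± 0.05010 = (0.172, 0.272).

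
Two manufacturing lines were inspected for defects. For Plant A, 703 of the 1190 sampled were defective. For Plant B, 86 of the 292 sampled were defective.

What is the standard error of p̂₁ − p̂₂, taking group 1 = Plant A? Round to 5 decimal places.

0.03024

Sample proportions: 703/1190 = 0.5908, 86/292 = 0.2945.
Each SE is √(p̂(1−p̂)/n): √(0.5908·0.4092/1190) = 0.01425 and √(0.2945·0.7055/292) = 0.02667.
SE(p̂₁ − p̂₂) = √(SE₁² + SE₂²) = √(0.0002030625 + 0.0007112889) = 0.03024, since the two samples are independent.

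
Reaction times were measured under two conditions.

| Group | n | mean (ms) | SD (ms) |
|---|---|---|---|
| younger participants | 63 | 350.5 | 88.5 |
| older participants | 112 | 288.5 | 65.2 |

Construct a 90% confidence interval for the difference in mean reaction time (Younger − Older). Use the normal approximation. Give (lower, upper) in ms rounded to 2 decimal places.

(41.04, 82.96)

SE₁ = s₁/√n₁ = 88.5/√63 = 11.1500; SE₂ = 65.2/√112 = 6.1608.
Independent samples, unequal variances: SE_diff = √(SE₁² + SE₂²) = √(124.3225 + 37.95545664) = 12.7388.
z* = 1.645, so margin of error = 1.645 × 12.7388 = 20.9553.
Difference in means = 350.5 − 288.5 = 62.0000.
62.0000 ± 20.9553 → (41.04, 82.96).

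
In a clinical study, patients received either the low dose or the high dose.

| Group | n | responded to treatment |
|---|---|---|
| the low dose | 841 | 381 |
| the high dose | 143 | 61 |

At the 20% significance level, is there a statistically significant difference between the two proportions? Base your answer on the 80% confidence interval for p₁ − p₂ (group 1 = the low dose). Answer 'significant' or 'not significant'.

not significant

First, p̂₁ = 381/841 = 0.4530; p̂₂ = 61/143 = 0.4266.
The two standard errors are √(0.4530×0.5470/841) = 0.01717 and √(0.4266×0.5734/143) = 0.04136.
Because the samples are independent, SE_diff = √(0.01717² + 0.04136²) = 0.04478.
Using z* = 1.282 for 80%, ME = 1.282 × 0.04478 = 0.05741.
p̂₁ − p̂₂ = 0.0264; interval 0.0264 ± 0.05741 gives (-0.03101, 0.08381).
The interval (-0.03101, 0.08381) contains 0, so the difference is not significant.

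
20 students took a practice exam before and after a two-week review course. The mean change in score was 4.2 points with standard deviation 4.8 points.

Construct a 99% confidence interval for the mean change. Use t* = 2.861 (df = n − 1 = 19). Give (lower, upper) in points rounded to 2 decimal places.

Paired design: SE = s_d/√n = 4.8/√20 = 1.0733.
t* = 2.861; margin of error = 2.861 × 1.0733 = 3.0707.
4.2 ± 3.0707 → (1.13, 7.27).

(1.13, 7.27)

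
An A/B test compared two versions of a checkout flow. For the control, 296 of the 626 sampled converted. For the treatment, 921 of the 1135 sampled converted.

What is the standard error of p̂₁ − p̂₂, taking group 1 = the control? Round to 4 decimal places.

Sample proportions: 296/626 = 0.4728, 921/1135 = 0.8115.
Each SE is √(p̂(1−p̂)/n): √(0.4728·0.5272/626) = 0.01995 and √(0.8115·0.1885/1135) = 0.01161.
SE(p̂₁ − p̂₂) = √(SE₁² + SE₂²) = √(0.0003980025 + 0.0001347921) = 0.02308, since the two samples are independent.

0.0231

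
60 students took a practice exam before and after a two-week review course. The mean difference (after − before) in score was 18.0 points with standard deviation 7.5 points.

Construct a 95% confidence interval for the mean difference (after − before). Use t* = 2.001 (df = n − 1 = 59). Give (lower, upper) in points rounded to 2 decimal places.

(16.06, 19.94)

Paired design: SE = s_d/√n = 7.5/√60 = 0.9682.
t* = 2.001; margin of error = 2.001 × 0.9682 = 1.9374.
18.0 ± 1.9374 → (16.06, 19.94).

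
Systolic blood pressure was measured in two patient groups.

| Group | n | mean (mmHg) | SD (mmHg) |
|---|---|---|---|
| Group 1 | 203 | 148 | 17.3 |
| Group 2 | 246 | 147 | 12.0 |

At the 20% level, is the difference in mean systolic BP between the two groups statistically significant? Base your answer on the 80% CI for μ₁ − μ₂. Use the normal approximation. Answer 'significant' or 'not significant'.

not significant

SE₁ = s₁/√n₁ = 17.3/√203 = 1.2142; SE₂ = 12.0/√246 = 0.7651.
Independent samples, unequal variances: SE_diff = √(SE₁² + SE₂²) = √(1.47428164 + 0.58537801) = 1.4352.
z* = 1.282, so margin of error = 1.282 × 1.4352 = 1.8399.
Difference in means = 148 − 147 = 1.0000.
1.0000 ± 1.8399 → (-0.8399, 2.8399).
The interval (-0.8399, 2.8399) contains 0, so the difference is not significant.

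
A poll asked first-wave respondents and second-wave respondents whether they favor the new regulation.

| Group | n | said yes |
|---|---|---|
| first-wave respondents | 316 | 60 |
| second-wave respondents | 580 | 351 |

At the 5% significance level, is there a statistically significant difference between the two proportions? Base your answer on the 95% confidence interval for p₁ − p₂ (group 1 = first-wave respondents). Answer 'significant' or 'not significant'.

First, p̂₁ = 60/316 = 0.1899; p̂₂ = 351/580 = 0.6052.
The two standard errors are √(0.1899×0.8101/316) = 0.02206 and √(0.6052×0.3948/580) = 0.02030.
Because the samples are independent, SE_diff = √(0.02206² + 0.02030²) = 0.02998.
Using z* = 1.960 for 95%, ME = 1.960 × 0.02998 = 0.05876.
p̂₁ − p̂₂ = -0.4153; interval -0.4153 ± 0.05876 gives (-0.47406, -0.35654).
The interval (-0.47406, -0.35654) does not contain 0, so the difference is significant.

significant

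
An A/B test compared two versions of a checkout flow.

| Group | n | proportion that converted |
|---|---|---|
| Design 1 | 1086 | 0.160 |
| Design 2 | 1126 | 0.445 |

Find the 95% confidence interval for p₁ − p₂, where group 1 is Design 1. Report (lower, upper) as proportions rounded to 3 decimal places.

(-0.321, -0.249)

SE₁ = √(p̂₁(1−p̂₁)/n₁) = √(0.1600·0.8400/1086) = 0.01112; SE₂ = √(0.4450·0.5550/1126) = 0.01481.
Independent samples: SE of the difference = √(SE₁² + SE₂²) = √(0.0001236544 + 0.0002193361) = 0.01852.
z* for 95% confidence is 1.960, so the margin of error is 1.960 × 0.01852 = 0.03630.
Point estimate p̂₁ − p̂₂ = 0.1600 − 0.4450 = -0.2850.
-0.2850 ± 0.03630 → (-0.321, -0.249).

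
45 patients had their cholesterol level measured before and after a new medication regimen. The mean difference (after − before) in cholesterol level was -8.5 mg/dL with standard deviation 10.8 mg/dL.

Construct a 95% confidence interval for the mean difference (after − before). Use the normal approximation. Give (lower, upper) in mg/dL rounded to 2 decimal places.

(-11.66, -5.34)

Paired design: SE = s_d/√n = 10.8/√45 = 1.6100.
z* = 1.960; margin of error = 1.960 × 1.6100 = 3.1556.
-8.5 ± 3.1556 → (-11.66, -5.34).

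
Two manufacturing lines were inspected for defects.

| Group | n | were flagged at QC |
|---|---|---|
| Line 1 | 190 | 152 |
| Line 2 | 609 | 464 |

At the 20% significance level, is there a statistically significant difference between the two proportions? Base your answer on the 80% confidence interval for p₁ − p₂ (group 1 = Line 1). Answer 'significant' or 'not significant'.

not significant

First, p̂₁ = 152/190 = 0.8000; p̂₂ = 464/609 = 0.7619.
The two standard errors are √(0.8000×0.2000/190) = 0.02902 and √(0.7619×0.2381/609) = 0.01726.
Because the samples are independent, SE_diff = √(0.02902² + 0.01726²) = 0.03376.
Using z* = 1.282 for 80%, ME = 1.282 × 0.03376 = 0.04328.
p̂₁ − p̂₂ = 0.0381; interval 0.0381 ± 0.04328 gives (-0.00518, 0.08138).
The interval (-0.00518, 0.08138) contains 0, so the difference is not significant.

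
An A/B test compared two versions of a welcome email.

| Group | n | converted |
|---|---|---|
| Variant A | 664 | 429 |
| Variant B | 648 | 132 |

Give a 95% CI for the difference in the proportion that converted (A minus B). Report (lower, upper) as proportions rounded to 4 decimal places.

Sample proportions: 429/664 = 0.6461, 132/648 = 0.2037.
Each SE is √(p̂(1−p̂)/n): √(0.6461·0.3539/664) = 0.01856 and √(0.2037·0.7963/648) = 0.01582.
SE(p̂₁ − p̂₂) = √(SE₁² + SE₂²) = √(0.0003444736 + 0.0002502724) = 0.02439, since the two samples are independent.
At 95% confidence z* = 1.960; margin = 1.960 × 0.02439 = 0.04780.
The difference is 0.6461 − 0.2037 = 0.4424, so the interval is 0.4424 ± 0.04780 = (0.3946, 0.4902).

(0.3946, 0.4902)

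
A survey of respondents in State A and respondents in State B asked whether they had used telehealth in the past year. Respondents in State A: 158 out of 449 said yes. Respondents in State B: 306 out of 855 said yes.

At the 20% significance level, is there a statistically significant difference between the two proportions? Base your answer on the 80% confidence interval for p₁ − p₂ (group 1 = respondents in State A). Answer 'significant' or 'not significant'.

not significant

p̂₁ = 158/449 = 0.3519 and p̂₂ = 306/855 = 0.3579.
SE₁ = √(p̂₁(1−p̂₁)/n₁) = √(0.3519·0.6481/449) = 0.02254; SE₂ = √(0.3579·0.6421/855) = 0.01639.
Independent samples: SE of the difference = √(SE₁² + SE₂²) = √(0.0005080516 + 0.0002686321) = 0.02787.
z* for 80% confidence is 1.282, so the margin of error is 1.282 × 0.02787 = 0.03573.
Point estimate p̂₁ − p̂₂ = 0.3519 − 0.3579 = -0.0060.
-0.0060 ± 0.03573 → (-0.04173, 0.02973).
The interval (-0.04173, 0.02973) contains 0, so the difference is not significant.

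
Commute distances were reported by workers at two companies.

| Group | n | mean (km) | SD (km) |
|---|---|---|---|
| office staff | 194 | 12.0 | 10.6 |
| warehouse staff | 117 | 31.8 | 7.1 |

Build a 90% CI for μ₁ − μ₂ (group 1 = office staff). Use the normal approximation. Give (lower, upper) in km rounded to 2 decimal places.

SE₁ = s₁/√n₁ = 10.6/√194 = 0.7610; SE₂ = 7.1/√117 = 0.6564.
Independent samples, unequal variances: SE_diff = √(SE₁² + SE₂²) = √(0.579121 + 0.43086096) = 1.0050.
z* = 1.645, so margin of error = 1.645 × 1.0050 = 1.6532.
Difference in means = 12.0 − 31.8 = -19.8000.
-19.8000 ± 1.6532 → (-21.45, -18.15).

(-21.45, -18.15)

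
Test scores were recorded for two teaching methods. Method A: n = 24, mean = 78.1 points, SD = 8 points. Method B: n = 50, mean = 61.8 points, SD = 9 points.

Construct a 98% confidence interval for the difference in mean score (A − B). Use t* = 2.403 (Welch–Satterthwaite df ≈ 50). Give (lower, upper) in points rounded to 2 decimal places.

Standard errors of each mean: 8/√24 = 1.6330 and 9/√50 = 1.2728.
SE(x̄₁ − x̄₂) = √(1.6330² + 1.2728²) = 2.0704 for independent samples with unequal variances.
With t* = 2.403, the margin is 2.403 × 2.0704 = 4.9752.
x̄₁ − x̄₂ = 78.1 − 61.8 = 16.3000; the interval is 16.3000 ± 4.9752 = (11.32, 21.28).

(11.32, 21.28)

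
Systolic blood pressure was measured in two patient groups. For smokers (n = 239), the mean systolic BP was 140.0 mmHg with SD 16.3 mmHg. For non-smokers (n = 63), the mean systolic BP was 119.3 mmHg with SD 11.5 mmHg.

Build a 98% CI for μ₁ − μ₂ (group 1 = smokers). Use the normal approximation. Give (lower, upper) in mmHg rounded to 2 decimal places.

(16.53, 24.87)

Standard errors of each mean: 16.3/√239 = 1.0544 and 11.5/√63 = 1.4489.
SE(x̄₁ − x̄₂) = √(1.0544² + 1.4489²) = 1.7919 for independent samples with unequal variances.
With z* = 2.326, the margin is 2.326 × 1.7919 = 4.1680.
x̄₁ − x̄₂ = 140.0 − 119.3 = 20.7000; the interval is 20.7000 ± 4.1680 = (16.53, 24.87).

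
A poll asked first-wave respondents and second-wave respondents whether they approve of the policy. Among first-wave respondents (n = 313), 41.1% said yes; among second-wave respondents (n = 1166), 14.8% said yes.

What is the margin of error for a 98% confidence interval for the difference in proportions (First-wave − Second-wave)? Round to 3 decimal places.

0.069

The two standard errors are √(0.4110×0.5890/313) = 0.02781 and √(0.1480×0.8520/1166) = 0.01040.
Because the samples are independent, SE_diff = √(0.02781² + 0.01040²) = 0.02969.
Using z* = 2.326 for 98%, ME = 2.326 × 0.02969 = 0.06906.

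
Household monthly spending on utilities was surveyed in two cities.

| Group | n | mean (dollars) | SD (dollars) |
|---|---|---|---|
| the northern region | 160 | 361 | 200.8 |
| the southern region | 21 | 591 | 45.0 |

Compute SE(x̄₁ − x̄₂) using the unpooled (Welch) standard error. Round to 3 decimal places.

Per-group SEs: s₁/√n₁ = 200.8/√160 = 15.8746, s₂/√n₂ = 45.0/√21 = 9.8198.
Unpooled SE of the difference: √(252.00292516 + 96.42847204) = 18.6663.

18.666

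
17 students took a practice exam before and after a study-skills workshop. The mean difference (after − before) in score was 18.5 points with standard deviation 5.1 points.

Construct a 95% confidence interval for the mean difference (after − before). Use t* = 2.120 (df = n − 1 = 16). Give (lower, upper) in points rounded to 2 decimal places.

(15.88, 21.12)

Paired design: SE = s_d/√n = 5.1/√17 = 1.2369.
t* = 2.120; margin of error = 2.120 × 1.2369 = 2.6222.
18.5 ± 2.6222 → (15.88, 21.12).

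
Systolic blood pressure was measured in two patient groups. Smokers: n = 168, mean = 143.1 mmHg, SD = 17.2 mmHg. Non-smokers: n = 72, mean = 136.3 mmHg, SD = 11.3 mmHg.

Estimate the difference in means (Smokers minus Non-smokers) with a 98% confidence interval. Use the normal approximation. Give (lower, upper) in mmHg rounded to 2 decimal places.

(2.43, 11.17)

SE₁ = s₁/√n₁ = 17.2/√168 = 1.3270; SE₂ = 11.3/√72 = 1.3317.
Independent samples, unequal variances: SE_diff = √(SE₁² + SE₂²) = √(1.760929 + 1.77342489) = 1.8800.
z* = 2.326, so margin of error = 2.326 × 1.8800 = 4.3729.
Difference in means = 143.1 − 136.3 = 6.8000.
6.8000 ± 4.3729 → (2.43, 11.17).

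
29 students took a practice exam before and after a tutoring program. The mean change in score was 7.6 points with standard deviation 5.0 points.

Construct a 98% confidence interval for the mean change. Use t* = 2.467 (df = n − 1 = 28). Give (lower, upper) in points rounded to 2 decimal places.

(5.31, 9.89)

Paired design: SE = s_d/√n = 5.0/√29 = 0.9285.
t* = 2.467; margin of error = 2.467 × 0.9285 = 2.2906.
7.6 ± 2.2906 → (5.31, 9.89).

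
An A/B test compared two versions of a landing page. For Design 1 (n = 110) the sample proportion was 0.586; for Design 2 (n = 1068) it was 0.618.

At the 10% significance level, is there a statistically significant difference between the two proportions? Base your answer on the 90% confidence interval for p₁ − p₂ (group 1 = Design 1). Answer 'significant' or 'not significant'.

not significant

The two standard errors are √(0.5860×0.4140/110) = 0.04696 and √(0.6180×0.3820/1068) = 0.01487.
Because the samples are independent, SE_diff = √(0.04696² + 0.01487²) = 0.04926.
Using z* = 1.645 for 90%, ME = 1.645 × 0.04926 = 0.08103.
p̂₁ − p̂₂ = -0.0320; interval -0.0320 ± 0.08103 gives (-0.11303, 0.04903).
The interval (-0.11303, 0.04903) contains 0, so the difference is not significant.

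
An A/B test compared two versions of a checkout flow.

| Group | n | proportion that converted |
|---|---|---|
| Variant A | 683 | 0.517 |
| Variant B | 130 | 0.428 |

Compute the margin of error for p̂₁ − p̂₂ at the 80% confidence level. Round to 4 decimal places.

0.0608

SE₁ = √(p̂₁(1−p̂₁)/n₁) = √(0.5170·0.4830/683) = 0.01912; SE₂ = √(0.4280·0.5720/130) = 0.04340.
Independent samples: SE of the difference = √(SE₁² + SE₂²) = √(0.0003655744 + 0.00188356) = 0.04743.
z* for 80% confidence is 1.282, so the margin of error is 1.282 × 0.04743 = 0.06081.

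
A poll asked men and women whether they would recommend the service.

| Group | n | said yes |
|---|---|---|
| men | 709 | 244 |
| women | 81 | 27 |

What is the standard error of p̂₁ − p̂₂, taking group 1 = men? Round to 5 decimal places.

First, p̂₁ = 244/709 = 0.3441; p̂₂ = 27/81 = 0.3333.
The two standard errors are √(0.3441×0.6559/709) = 0.01784 and √(0.3333×0.6667/81) = 0.05238.
Because the samples are independent, SE_diff = √(0.01784² + 0.05238²) = 0.05533.

0.05533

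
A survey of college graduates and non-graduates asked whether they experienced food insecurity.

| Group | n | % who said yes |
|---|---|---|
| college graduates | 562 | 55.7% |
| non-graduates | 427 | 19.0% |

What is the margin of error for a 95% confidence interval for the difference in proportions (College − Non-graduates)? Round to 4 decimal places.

0.0554

Each SE is √(p̂(1−p̂)/n): √(0.5570·0.4430/562) = 0.02095 and √(0.1900·0.8100/427) = 0.01898.
SE(p̂₁ − p̂₂) = √(SE₁² + SE₂²) = √(0.0004389025 + 0.0003602404) = 0.02827, since the two samples are independent.
At 95% confidence z* = 1.960; margin = 1.960 × 0.02827 = 0.05541.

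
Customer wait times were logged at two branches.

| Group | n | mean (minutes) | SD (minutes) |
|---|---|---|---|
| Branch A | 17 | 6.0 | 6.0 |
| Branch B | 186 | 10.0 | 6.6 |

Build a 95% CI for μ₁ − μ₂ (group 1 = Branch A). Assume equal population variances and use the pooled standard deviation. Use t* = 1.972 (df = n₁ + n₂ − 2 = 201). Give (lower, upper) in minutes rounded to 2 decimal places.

Pooled variance s_p² = [16·6.0² + 185·6.6²] / (17+186−2) = 42.9582, so s_p = 6.5543.
SE_diff = s_p·√(1/n₁ + 1/n₂) = 6.5543·√(1/17 + 1/186) = 1.6607.
t* = 1.972; margin = 1.972 × 1.6607 = 3.2749.
Difference = 6.0 − 10.0 = -4.0000.
-4.0000 ± 3.2749 → (-7.27, -0.73).

(-7.27, -0.73)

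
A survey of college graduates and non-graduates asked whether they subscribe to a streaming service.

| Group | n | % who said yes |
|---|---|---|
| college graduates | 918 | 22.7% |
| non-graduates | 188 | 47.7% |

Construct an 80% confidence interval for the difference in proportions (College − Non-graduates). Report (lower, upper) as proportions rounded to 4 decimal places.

The two standard errors are √(0.2270×0.7730/918) = 0.01383 and √(0.4770×0.5230/188) = 0.03643.
Because the samples are independent, SE_diff = √(0.01383² + 0.03643²) = 0.03897.
Using z* = 1.282 for 80%, ME = 1.282 × 0.03897 = 0.04996.
p̂₁ − p̂₂ = -0.2500; interval -0.2500 ± 0.04996 gives (-0.3000, -0.2000).

(-0.3000, -0.2000)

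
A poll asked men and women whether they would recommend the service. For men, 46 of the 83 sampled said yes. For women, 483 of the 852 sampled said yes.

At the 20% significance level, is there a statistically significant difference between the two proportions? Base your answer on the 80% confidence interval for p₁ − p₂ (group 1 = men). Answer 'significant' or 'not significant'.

p̂₁ = 46/83 = 0.5542 and p̂₂ = 483/852 = 0.5669.
SE₁ = √(p̂₁(1−p̂₁)/n₁) = √(0.5542·0.4458/83) = 0.05456; SE₂ = √(0.5669·0.4331/852) = 0.01698.
Independent samples: SE of the difference = √(SE₁² + SE₂²) = √(0.0029767936 + 0.0002883204) = 0.05714.
z* for 80% confidence is 1.282, so the margin of error is 1.282 × 0.05714 = 0.07325.
Point estimate p̂₁ − p̂₂ = 0.5542 − 0.5669 = -0.0127.
-0.0127 ± 0.07325 → (-0.08595, 0.06055).
The interval (-0.08595, 0.06055) contains 0, so the difference is not significant.

not significant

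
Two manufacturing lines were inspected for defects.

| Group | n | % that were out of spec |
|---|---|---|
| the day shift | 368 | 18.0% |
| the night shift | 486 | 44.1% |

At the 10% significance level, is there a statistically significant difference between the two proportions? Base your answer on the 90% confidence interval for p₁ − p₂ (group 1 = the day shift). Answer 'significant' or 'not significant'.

SE₁ = √(p̂₁(1−p̂₁)/n₁) = √(0.1800·0.8200/368) = 0.02003; SE₂ = √(0.4410·0.5590/486) = 0.02252.
Independent samples: SE of the difference = √(SE₁² + SE₂²) = √(0.0004012009 + 0.0005071504) = 0.03014.
z* for 90% confidence is 1.645, so the margin of error is 1.645 × 0.03014 = 0.04958.
Point estimate p̂₁ − p̂₂ = 0.1800 − 0.4410 = -0.2610.
-0.2610 ± 0.04958 → (-0.31058, -0.21142).
The interval (-0.31058, -0.21142) does not contain 0, so the difference is significant.

significant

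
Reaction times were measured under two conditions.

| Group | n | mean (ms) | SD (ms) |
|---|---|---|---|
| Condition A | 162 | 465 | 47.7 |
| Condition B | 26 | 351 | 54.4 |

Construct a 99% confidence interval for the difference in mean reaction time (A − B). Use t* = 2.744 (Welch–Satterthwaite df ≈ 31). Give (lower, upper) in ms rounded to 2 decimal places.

Standard errors of each mean: 47.7/√162 = 3.7477 and 54.4/√26 = 10.6687.
SE(x̄₁ − x̄₂) = √(3.7477² + 10.6687²) = 11.3078 for independent samples with unequal variances.
With t* = 2.744, the margin is 2.744 × 11.3078 = 31.0286.
x̄₁ − x̄₂ = 465 − 351 = 114.0000; the interval is 114.0000 ± 31.0286 = (82.97, 145.03).

(82.97, 145.03)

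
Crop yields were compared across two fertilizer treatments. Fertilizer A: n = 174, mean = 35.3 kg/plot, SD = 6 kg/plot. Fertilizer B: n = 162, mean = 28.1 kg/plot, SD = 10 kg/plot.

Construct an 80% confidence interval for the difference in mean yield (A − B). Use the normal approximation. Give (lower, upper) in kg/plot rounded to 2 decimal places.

(6.04, 8.36)

Per-group SEs: s₁/√n₁ = 6/√174 = 0.4549, s₂/√n₂ = 10/√162 = 0.7857.
Unpooled SE of the difference: √(0.20693401 + 0.61732449) = 0.9079.
Margin of error = z* · SE = 1.282 × 0.9079 = 1.1639.
x̄₁ − x̄₂ = 35.3 − 28.1 = 7.2000.
CI: 7.2000 ± 1.1639 = (6.04, 8.36).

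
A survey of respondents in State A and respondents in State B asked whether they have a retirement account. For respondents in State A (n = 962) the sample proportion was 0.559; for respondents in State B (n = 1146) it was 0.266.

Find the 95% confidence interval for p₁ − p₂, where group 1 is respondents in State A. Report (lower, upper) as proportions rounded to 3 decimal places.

(0.253, 0.333)

The two standard errors are √(0.5590×0.4410/962) = 0.01601 and √(0.2660×0.7340/1146) = 0.01305.
Because the samples are independent, SE_diff = √(0.01601² + 0.01305²) = 0.02065.
Using z* = 1.960 for 95%, ME = 1.960 × 0.02065 = 0.04047.
p̂₁ − p̂₂ = 0.2930; interval 0.2930 ± 0.04047 gives (0.253, 0.333).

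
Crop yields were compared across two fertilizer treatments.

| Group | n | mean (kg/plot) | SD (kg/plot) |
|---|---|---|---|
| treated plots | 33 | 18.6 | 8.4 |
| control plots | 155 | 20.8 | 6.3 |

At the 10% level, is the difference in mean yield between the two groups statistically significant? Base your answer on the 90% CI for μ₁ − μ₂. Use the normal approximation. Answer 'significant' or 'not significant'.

Standard errors of each mean: 8.4/√33 = 1.4623 and 6.3/√155 = 0.5060.
SE(x̄₁ − x̄₂) = √(1.4623² + 0.5060²) = 1.5474 for independent samples with unequal variances.
With z* = 1.645, the margin is 1.645 × 1.5474 = 2.5455.
x̄₁ − x̄₂ = 18.6 − 20.8 = -2.2000; the interval is -2.2000 ± 2.5455 = (-4.7455, 0.3455).
The interval (-4.7455, 0.3455) contains 0, so the difference is not significant.

not significant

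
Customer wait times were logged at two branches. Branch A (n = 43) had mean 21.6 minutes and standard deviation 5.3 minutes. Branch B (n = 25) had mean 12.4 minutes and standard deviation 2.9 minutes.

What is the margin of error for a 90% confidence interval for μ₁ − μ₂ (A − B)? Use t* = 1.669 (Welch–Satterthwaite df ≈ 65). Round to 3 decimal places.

1.660

SE₁ = s₁/√n₁ = 5.3/√43 = 0.8082; SE₂ = 2.9/√25 = 0.5800.
Independent samples, unequal variances: SE_diff = √(SE₁² + SE₂²) = √(0.65318724 + 0.3364) = 0.9948.
t* = 1.669, so margin of error = 1.669 × 0.9948 = 1.6603.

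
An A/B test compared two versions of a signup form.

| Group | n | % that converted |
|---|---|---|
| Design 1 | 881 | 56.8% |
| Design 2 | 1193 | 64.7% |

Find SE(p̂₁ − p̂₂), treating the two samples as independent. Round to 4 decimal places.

SE₁ = √(p̂₁(1−p̂₁)/n₁) = √(0.5680·0.4320/881) = 0.01669; SE₂ = √(0.6470·0.3530/1193) = 0.01384.
Independent samples: SE of the difference = √(SE₁² + SE₂²) = √(0.0002785561 + 0.0001915456) = 0.02168.

0.0217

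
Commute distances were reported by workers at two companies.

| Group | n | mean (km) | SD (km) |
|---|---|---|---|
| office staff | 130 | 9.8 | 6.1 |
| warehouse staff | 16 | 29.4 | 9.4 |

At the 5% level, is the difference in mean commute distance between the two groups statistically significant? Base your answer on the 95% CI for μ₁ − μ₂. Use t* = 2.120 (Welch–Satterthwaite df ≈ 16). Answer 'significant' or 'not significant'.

significant

Standard errors of each mean: 6.1/√130 = 0.5350 and 9.4/√16 = 2.3500.
SE(x̄₁ − x̄₂) = √(0.5350² + 2.3500²) = 2.4101 for independent samples with unequal variances.
With t* = 2.120, the margin is 2.120 × 2.4101 = 5.1094.
x̄₁ − x̄₂ = 9.8 − 29.4 = -19.6000; the interval is -19.6000 ± 5.1094 = (-24.7094, -14.4906).
The interval (-24.7094, -14.4906) does not contain 0, so the difference is significant.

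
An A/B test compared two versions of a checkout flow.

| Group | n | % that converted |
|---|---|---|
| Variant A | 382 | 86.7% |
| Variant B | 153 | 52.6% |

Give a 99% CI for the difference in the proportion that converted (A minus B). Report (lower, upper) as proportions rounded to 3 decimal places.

(0.228, 0.454)

Each SE is √(p̂(1−p̂)/n): √(0.8670·0.1330/382) = 0.01737 and √(0.5260·0.4740/153) = 0.04037.
SE(p̂₁ − p̂₂) = √(SE₁² + SE₂²) = √(0.0003017169 + 0.0016297369) = 0.04395, since the two samples are independent.
At 99% confidence z* = 2.576; margin = 2.576 × 0.04395 = 0.11322.
The difference is 0.8670 − 0.5260 = 0.3410, so the interval is 0.3410 ± 0.11322 = (0.228, 0.454).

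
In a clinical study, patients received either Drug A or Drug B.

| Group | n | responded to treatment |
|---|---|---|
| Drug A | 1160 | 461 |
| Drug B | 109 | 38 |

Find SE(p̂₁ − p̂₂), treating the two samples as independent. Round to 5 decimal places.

0.04785

First, p̂₁ = 461/1160 = 0.3974; p̂₂ = 38/109 = 0.3486.
The two standard errors are √(0.3974×0.6026/1160) = 0.01437 and √(0.3486×0.6514/109) = 0.04564.
Because the samples are independent, SE_diff = √(0.01437² + 0.04564²) = 0.04785.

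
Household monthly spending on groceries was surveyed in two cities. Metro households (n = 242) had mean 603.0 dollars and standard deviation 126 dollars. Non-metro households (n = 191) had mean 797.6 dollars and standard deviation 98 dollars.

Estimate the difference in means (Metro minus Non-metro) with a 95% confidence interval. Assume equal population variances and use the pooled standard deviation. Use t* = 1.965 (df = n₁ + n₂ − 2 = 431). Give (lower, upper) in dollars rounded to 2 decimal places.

(-216.38, -172.82)

s_p = √[((n₁−1)s₁² + (n₂−1)s₂²)/(n₁+n₂−2)] = √[(241·126² + 190·98²)/431] = 114.5036.
SE = 114.5036·√(1/242 + 1/191) = 11.0825.
With t* = 1.965, margin = 1.965 × 11.0825 = 21.7771.
x̄₁ − x̄₂ = 603.0 − 797.6 = -194.6000; interval -194.6000 ± 21.7771 = (-216.38, -172.82).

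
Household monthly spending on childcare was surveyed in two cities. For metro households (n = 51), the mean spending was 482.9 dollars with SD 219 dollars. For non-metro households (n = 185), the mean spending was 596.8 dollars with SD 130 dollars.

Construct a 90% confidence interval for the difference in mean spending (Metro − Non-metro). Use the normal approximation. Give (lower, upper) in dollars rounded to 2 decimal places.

Per-group SEs: s₁/√n₁ = 219/√51 = 30.6661, s₂/√n₂ = 130/√185 = 9.5578.
Unpooled SE of the difference: √(940.40968921 + 91.35154084) = 32.1210.
Margin of error = z* · SE = 1.645 × 32.1210 = 52.8390.
x̄₁ − x̄₂ = 482.9 − 596.8 = -113.9000.
CI: -113.9000 ± 52.8390 = (-166.74, -61.06).

(-166.74, -61.06)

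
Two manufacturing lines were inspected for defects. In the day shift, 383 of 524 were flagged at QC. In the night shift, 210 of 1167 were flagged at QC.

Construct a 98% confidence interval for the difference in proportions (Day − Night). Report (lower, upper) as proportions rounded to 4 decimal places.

(0.4989, 0.6031)

Sample proportions: 383/524 = 0.7309, 210/1167 = 0.1799.
Each SE is √(p̂(1−p̂)/n): √(0.7309·0.2691/524) = 0.01937 and √(0.1799·0.8201/1167) = 0.01124.
SE(p̂₁ − p̂₂) = √(SE₁² + SE₂²) = √(0.0003751969 + 0.0001263376) = 0.02239, since the two samples are independent.
At 98% confidence z* = 2.326; margin = 2.326 × 0.02239 = 0.05208.
The difference is 0.7309 − 0.1799 = 0.5510, so the interval is 0.5510 ± 0.05208 = (0.4989, 0.6031).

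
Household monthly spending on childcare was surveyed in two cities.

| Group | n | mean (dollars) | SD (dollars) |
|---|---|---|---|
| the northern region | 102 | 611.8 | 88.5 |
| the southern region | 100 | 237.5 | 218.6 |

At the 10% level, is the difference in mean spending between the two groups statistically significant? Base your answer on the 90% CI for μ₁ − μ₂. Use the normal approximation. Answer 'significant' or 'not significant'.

significant

Standard errors of each mean: 88.5/√102 = 8.7628 and 218.6/√100 = 21.8600.
SE(x̄₁ − x̄₂) = √(8.7628² + 21.8600²) = 23.5509 for independent samples with unequal variances.
With z* = 1.645, the margin is 1.645 × 23.5509 = 38.7412.
x̄₁ − x̄₂ = 611.8 − 237.5 = 374.3000; the interval is 374.3000 ± 38.7412 = (335.5588, 413.0412).
The interval (335.5588, 413.0412) does not contain 0, so the difference is significant.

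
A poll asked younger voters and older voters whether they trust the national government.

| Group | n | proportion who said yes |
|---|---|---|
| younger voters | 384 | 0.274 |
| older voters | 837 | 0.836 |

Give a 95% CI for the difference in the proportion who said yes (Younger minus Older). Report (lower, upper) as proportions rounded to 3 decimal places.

(-0.613, -0.511)

Each SE is √(p̂(1−p̂)/n): √(0.2740·0.7260/384) = 0.02276 and √(0.8360·0.1640/837) = 0.01280.
SE(p̂₁ − p̂₂) = √(SE₁² + SE₂²) = √(0.0005180176 + 0.00016384) = 0.02611, since the two samples are independent.
At 95% confidence z* = 1.960; margin = 1.960 × 0.02611 = 0.05118.
The difference is 0.2740 − 0.8360 = -0.5620, so the interval is -0.5620 ± 0.05118 = (-0.613, -0.511).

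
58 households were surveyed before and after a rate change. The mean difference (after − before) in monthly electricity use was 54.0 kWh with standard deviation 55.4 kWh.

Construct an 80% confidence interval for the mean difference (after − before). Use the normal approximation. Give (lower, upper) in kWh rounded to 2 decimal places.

(44.67, 63.33)

This is a matched-pairs design, so SE = s_d/√n = 55.4/√58 = 7.2744.
Margin = 1.282 × 7.2744 = 9.3258; the interval is 54.0 ± 9.3258 = (44.67, 63.33).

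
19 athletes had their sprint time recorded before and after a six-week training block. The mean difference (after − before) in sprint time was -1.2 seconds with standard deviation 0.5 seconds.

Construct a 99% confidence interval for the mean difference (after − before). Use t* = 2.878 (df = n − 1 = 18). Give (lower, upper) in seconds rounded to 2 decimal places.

Paired design: SE = s_d/√n = 0.5/√19 = 0.1147.
t* = 2.878; margin of error = 2.878 × 0.1147 = 0.3301.
-1.2 ± 0.3301 → (-1.53, -0.87).

(-1.53, -0.87)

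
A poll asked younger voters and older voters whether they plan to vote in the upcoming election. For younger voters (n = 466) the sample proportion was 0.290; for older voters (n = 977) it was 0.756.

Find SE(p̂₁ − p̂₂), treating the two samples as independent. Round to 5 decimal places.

Each SE is √(p̂(1−p̂)/n): √(0.2900·0.7100/466) = 0.02102 and √(0.7560·0.2440/977) = 0.01374.
SE(p̂₁ − p̂₂) = √(SE₁² + SE₂²) = √(0.0004418404 + 0.0001887876) = 0.02511, since the two samples are independent.

0.02511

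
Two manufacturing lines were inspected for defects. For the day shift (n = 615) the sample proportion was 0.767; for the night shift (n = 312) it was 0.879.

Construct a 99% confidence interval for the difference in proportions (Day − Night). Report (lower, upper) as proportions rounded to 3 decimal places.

SE₁ = √(p̂₁(1−p̂₁)/n₁) = √(0.7670·0.2330/615) = 0.01705; SE₂ = √(0.8790·0.1210/312) = 0.01846.
Independent samples: SE of the difference = √(SE₁² + SE₂²) = √(0.0002907025 + 0.0003407716) = 0.02513.
z* for 99% confidence is 2.576, so the margin of error is 2.576 × 0.02513 = 0.06473.
Point estimate p̂₁ − p̂₂ = 0.7670 − 0.8790 = -0.1120.
-0.1120 ± 0.06473 → (-0.177, -0.047).

(-0.177, -0.047)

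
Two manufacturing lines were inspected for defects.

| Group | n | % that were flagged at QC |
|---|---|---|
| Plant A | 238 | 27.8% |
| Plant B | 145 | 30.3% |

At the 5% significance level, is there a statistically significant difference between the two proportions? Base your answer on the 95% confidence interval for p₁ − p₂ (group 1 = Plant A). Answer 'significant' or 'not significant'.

Each SE is √(p̂(1−p̂)/n): √(0.2780·0.7220/238) = 0.02904 and √(0.3030·0.6970/145) = 0.03816.
SE(p̂₁ − p̂₂) = √(SE₁² + SE₂²) = √(0.0008433216 + 0.0014561856) = 0.04795, since the two samples are independent.
At 95% confidence z* = 1.960; margin = 1.960 × 0.04795 = 0.09398.
The difference is 0.2780 − 0.3030 = -0.0250, so the interval is -0.0250 ± 0.09398 = (-0.11898, 0.06898).
The interval (-0.11898, 0.06898) contains 0, so the difference is not significant.

not significant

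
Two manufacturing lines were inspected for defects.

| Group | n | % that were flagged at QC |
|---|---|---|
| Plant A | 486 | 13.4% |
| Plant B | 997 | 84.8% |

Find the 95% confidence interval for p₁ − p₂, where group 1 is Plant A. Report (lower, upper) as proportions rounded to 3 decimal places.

The two standard errors are √(0.1340×0.8660/486) = 0.01545 and √(0.8480×0.1520/997) = 0.01137.
Because the samples are independent, SE_diff = √(0.01545² + 0.01137²) = 0.01918.
Using z* = 1.960 for 95%, ME = 1.960 × 0.01918 = 0.03759.
p̂₁ − p̂₂ = -0.7140; interval -0.7140 ± 0.03759 gives (-0.752, -0.676).

(-0.752, -0.676)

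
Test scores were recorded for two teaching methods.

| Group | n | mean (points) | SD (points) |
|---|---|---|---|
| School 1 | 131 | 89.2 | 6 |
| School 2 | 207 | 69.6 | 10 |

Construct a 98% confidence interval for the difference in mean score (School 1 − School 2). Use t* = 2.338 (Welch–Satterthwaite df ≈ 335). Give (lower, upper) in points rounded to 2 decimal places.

(17.56, 21.64)

Standard errors of each mean: 6/√131 = 0.5242 and 10/√207 = 0.6950.
SE(x̄₁ − x̄₂) = √(0.5242² + 0.6950²) = 0.8705 for independent samples with unequal variances.
With t* = 2.338, the margin is 2.338 × 0.8705 = 2.0352.
x̄₁ − x̄₂ = 89.2 − 69.6 = 19.6000; the interval is 19.6000 ± 2.0352 = (17.56, 21.64).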